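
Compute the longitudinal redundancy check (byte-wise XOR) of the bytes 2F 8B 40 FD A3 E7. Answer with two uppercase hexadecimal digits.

XOR the bytes together:
  start with 0x2F
  0x2F ⊕ 0x8B = 0xA4
  0xA4 ⊕ 0x40 = 0xE4
  0xE4 ⊕ 0xFD = 0x19
  0x19 ⊕ 0xA3 = 0xBA
  0xBA ⊕ 0xE7 = 0x5D

5D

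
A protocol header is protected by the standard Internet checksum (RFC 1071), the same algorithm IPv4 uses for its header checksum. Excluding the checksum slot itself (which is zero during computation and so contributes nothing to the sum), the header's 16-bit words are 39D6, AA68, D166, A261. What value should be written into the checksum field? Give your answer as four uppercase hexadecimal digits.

One's-complement addition (fold any carry out of bit 15 back into bit 0):
  0x39D6 + 0xAA68 = 0x0E43E
  0xE43E + 0xD166 = 0x1B5A4 → wrap carry → 0xB5A5
  0xB5A5 + 0xA261 = 0x15806 → wrap carry → 0x5807
One's-complement sum = 0x5807.
Checksum = ~0x5807 & 0xFFFF = 0xA7F8.

A7F8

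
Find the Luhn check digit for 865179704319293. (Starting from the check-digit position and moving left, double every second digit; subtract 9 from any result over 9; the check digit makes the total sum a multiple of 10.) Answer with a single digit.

5

Partial digits right→left: 3 9 2 9 1 3 4 0 7 9 7 1 5 6 8
Double every second digit counting from the check-digit position (so the 1st, 3rd, 5th, ... of the partial from the right).
  doubled (with −9 where >9): 6 4 2 8 5 5 1 7 → sum 38
  kept as-is: 9 9 3 0 9 1 6 → sum 37
Total = 38 + 37 = 75.
Check digit = (10 − (75 mod 10)) mod 10 = 5.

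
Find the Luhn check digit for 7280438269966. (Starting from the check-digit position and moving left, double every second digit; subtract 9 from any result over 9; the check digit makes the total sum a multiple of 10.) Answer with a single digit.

Partial digits right→left: 6 6 9 9 6 2 8 3 4 0 8 2 7
Double every second digit counting from the check-digit position (so the 1st, 3rd, 5th, ... of the partial from the right).
  doubled (with −9 where >9): 3 9 3 7 8 7 5 → sum 42
  kept as-is: 6 9 2 3 0 2 → sum 22
Total = 42 + 22 = 64.
Check digit = (10 − (64 mod 10)) mod 10 = 6.

6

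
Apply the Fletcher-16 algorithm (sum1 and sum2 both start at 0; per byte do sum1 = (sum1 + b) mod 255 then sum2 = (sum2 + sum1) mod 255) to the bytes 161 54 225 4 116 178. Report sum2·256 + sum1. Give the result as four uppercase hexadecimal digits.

Running sums (mod 255):
  after byte 0 (161): sum1=161, sum2=161
  after byte 1 (54): sum1=215, sum2=121
  after byte 2 (225): sum1=185, sum2=51
  after byte 3 (4): sum1=189, sum2=240
  after byte 4 (116): sum1=50, sum2=35
  after byte 5 (178): sum1=228, sum2=8
Checksum = sum2·256 + sum1 = 8·256 + 228 = 2276 = 0x08E4.

08E4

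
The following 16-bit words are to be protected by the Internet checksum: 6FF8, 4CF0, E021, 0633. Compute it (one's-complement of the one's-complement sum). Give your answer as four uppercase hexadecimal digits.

One's-complement addition (fold any carry out of bit 15 back into bit 0):
  0x6FF8 + 0x4CF0 = 0x0BCE8
  0xBCE8 + 0xE021 = 0x19D09 → wrap carry → 0x9D0A
  0x9D0A + 0x0633 = 0x0A33D
One's-complement sum = 0xA33D.
Checksum = ~0xA33D & 0xFFFF = 0x5CC2.

5CC2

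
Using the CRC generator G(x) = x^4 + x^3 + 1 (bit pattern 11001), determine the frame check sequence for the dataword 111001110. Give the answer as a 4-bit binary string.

Append 4 zeros: 1110011100000. Divide by 11001 (XOR where the leading bit is 1):
  pos 0: 11100 XOR 11001 = 00101
  pos 2: 10111 XOR 11001 = 01110
  pos 3: 11101 XOR 11001 = 00100
  pos 5: 10000 XOR 11001 = 01001
  pos 6: 10010 XOR 11001 = 01011
  pos 7: 10110 XOR 11001 = 01111
  pos 8: 11110 XOR 11001 = 00111
Remainder (last 4 bits) = 0111. This is the CRC / FCS.

0111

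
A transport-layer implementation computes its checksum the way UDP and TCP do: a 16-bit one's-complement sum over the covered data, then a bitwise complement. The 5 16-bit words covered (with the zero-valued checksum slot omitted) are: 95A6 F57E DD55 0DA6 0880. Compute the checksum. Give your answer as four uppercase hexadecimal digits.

One's-complement addition (fold any carry out of bit 15 back into bit 0):
  0x95A6 + 0xF57E = 0x18B24 → wrap carry → 0x8B25
  0x8B25 + 0xDD55 = 0x1687A → wrap carry → 0x687B
  0x687B + 0x0DA6 = 0x07621
  0x7621 + 0x0880 = 0x07EA1
One's-complement sum = 0x7EA1.
Checksum = ~0x7EA1 & 0xFFFF = 0x815E.

815E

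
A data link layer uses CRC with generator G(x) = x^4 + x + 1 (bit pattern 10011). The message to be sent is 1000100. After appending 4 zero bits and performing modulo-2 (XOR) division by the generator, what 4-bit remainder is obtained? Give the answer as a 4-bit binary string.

1011

Append 4 zeros: 10001000000. Divide by 10011 (XOR where the leading bit is 1):
  pos 0: 10001 XOR 10011 = 00010
  pos 3: 10000 XOR 10011 = 00011
  pos 6: 11000 XOR 10011 = 01011
Remainder (last 4 bits) = 1011. This is the CRC / FCS.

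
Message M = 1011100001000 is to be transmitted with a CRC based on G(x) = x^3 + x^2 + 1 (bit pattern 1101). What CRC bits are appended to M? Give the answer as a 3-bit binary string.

110

Append 3 zeros: 1011100001000000. Divide by 1101 (XOR where the leading bit is 1):
  pos 0: 1011 XOR 1101 = 0110
  pos 1: 1101 XOR 1101 = 0000
  pos 9: 1000 XOR 1101 = 0101
  pos 10: 1010 XOR 1101 = 0111
  pos 11: 1110 XOR 1101 = 0011
Remainder (last 3 bits) = 110. This is the CRC / FCS.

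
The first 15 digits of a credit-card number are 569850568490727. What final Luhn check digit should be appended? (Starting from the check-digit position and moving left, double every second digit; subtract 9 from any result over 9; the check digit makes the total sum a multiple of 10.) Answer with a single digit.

6

Partial digits right→left: 7 2 7 0 9 4 8 6 5 0 5 8 9 6 5
Double every second digit counting from the check-digit position (so the 1st, 3rd, 5th, ... of the partial from the right).
  doubled (with −9 where >9): 5 5 9 7 1 1 9 1 → sum 38
  kept as-is: 2 0 4 6 0 8 6 → sum 26
Total = 38 + 26 = 64.
Check digit = (10 − (64 mod 10)) mod 10 = 6.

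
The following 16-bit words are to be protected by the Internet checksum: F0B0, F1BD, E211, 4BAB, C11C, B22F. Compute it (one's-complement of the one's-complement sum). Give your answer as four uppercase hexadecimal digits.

One's-complement addition (fold any carry out of bit 15 back into bit 0):
  0xF0B0 + 0xF1BD = 0x1E26D → wrap carry → 0xE26E
  0xE26E + 0xE211 = 0x1C47F → wrap carry → 0xC480
  0xC480 + 0x4BAB = 0x1102B → wrap carry → 0x102C
  0x102C + 0xC11C = 0x0D148
  0xD148 + 0xB22F = 0x18377 → wrap carry → 0x8378
One's-complement sum = 0x8378.
Checksum = ~0x8378 & 0xFFFF = 0x7C87.

7C87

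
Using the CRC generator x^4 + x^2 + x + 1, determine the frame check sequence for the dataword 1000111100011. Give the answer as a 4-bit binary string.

Append 4 zeros: 10001111000110000. Divide by 10111 (XOR where the leading bit is 1):
  pos 0: 10001 XOR 10111 = 00110
  pos 2: 11011 XOR 10111 = 01100
  pos 3: 11001 XOR 10111 = 01110
  pos 4: 11100 XOR 10111 = 01011
  pos 5: 10110 XOR 10111 = 00001
  pos 9: 10110 XOR 10111 = 00001
Remainder (last 4 bits) = 1000. This is the CRC / FCS.

1000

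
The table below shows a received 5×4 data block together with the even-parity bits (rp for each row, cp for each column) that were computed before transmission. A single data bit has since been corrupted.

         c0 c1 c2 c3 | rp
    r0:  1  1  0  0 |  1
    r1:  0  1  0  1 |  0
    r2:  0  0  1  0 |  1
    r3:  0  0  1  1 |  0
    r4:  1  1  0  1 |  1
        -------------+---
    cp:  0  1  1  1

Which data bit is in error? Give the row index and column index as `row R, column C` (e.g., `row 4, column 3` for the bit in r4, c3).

Recompute each row's even parity and compare to rp:
  r0: data parity 0, sent rp 1 → mismatch
  r1: data parity 0, sent rp 0 → ok
  r2: data parity 1, sent rp 1 → ok
  r3: data parity 0, sent rp 0 → ok
  r4: data parity 1, sent rp 1 → ok
Recompute each column's even parity and compare to cp:
  c0: data parity 0, sent cp 0 → ok
  c1: data parity 1, sent cp 1 → ok
  c2: data parity 0, sent cp 1 → mismatch
  c3: data parity 1, sent cp 1 → ok
Exactly one row (r0) and one column (c2) fail → the flipped bit is at their intersection.

row 0, column 2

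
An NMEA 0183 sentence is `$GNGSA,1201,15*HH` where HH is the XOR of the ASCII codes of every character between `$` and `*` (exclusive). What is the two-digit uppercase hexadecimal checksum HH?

5A

XOR the ASCII codes of the payload characters:
  'G' = 0x47 → acc = 0x47
  'N' = 0x4E → acc = 0x09
  'G' = 0x47 → acc = 0x4E
  'S' = 0x53 → acc = 0x1D
  'A' = 0x41 → acc = 0x5C
  ',' = 0x2C → acc = 0x70
  '1' = 0x31 → acc = 0x41
  '2' = 0x32 → acc = 0x73
  '0' = 0x30 → acc = 0x43
  '1' = 0x31 → acc = 0x72
  ',' = 0x2C → acc = 0x5E
  '1' = 0x31 → acc = 0x6F
  '5' = 0x35 → acc = 0x5A
Checksum = 0x5A.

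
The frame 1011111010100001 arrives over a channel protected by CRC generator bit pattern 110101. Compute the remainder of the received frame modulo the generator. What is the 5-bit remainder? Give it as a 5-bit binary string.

Modulo-2 division of 1011111010100001 by 110101:
  pos 0: 101111 XOR 110101 = 011010
  pos 1: 110101 XOR 110101 = 000000
  pos 8: 101000 XOR 110101 = 011101
  pos 9: 111010 XOR 110101 = 001111
Remainder = 11111 (nonzero — an error is detected).

11111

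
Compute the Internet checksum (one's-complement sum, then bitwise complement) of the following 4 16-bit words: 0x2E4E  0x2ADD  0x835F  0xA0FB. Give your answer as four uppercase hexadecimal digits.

One's-complement addition (fold any carry out of bit 15 back into bit 0):
  0x2E4E + 0x2ADD = 0x0592B
  0x592B + 0x835F = 0x0DC8A
  0xDC8A + 0xA0FB = 0x17D85 → wrap carry → 0x7D86
One's-complement sum = 0x7D86.
Checksum = ~0x7D86 & 0xFFFF = 0x8279.

8279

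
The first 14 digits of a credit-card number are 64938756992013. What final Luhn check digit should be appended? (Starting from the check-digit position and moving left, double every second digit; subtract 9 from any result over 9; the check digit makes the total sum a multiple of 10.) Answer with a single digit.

Partial digits right→left: 3 1 0 2 9 9 6 5 7 8 3 9 4 6
Double every second digit counting from the check-digit position (so the 1st, 3rd, 5th, ... of the partial from the right).
  doubled (with −9 where >9): 6 0 9 3 5 6 8 → sum 37
  kept as-is: 1 2 9 5 8 9 6 → sum 40
Total = 37 + 40 = 77.
Check digit = (10 − (77 mod 10)) mod 10 = 3.

3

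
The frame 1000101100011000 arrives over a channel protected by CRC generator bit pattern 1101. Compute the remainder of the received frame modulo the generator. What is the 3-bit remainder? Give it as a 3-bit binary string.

001

Modulo-2 division of 1000101100011000 by 1101:
  pos 0: 1000 XOR 1101 = 0101
  pos 1: 1011 XOR 1101 = 0110
  pos 2: 1100 XOR 1101 = 0001
  pos 5: 1110 XOR 1101 = 0011
  pos 7: 1100 XOR 1101 = 0001
  pos 10: 1110 XOR 1101 = 0011
  pos 12: 1100 XOR 1101 = 0001
Remainder = 001 (nonzero — an error is detected).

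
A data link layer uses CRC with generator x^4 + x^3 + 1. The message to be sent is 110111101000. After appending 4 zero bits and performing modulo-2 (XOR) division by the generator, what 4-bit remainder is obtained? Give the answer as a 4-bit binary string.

1011

Append 4 zeros: 1101111010000000. Divide by 11001 (XOR where the leading bit is 1):
  pos 0: 11011 XOR 11001 = 00010
  pos 3: 10110 XOR 11001 = 01111
  pos 4: 11111 XOR 11001 = 00110
  pos 6: 11000 XOR 11001 = 00001
  pos 10: 10000 XOR 11001 = 01001
  pos 11: 10010 XOR 11001 = 01011
Remainder (last 4 bits) = 1011. This is the CRC / FCS.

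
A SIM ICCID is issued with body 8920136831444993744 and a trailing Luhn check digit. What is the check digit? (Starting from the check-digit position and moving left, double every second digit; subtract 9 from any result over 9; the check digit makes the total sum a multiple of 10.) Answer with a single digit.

Partial digits right→left: 4 4 7 3 9 9 4 4 4 1 3 8 6 3 1 0 2 9 8
Double every second digit counting from the check-digit position (so the 1st, 3rd, 5th, ... of the partial from the right).
  doubled (with −9 where >9): 8 5 9 8 8 6 3 2 4 7 → sum 60
  kept as-is: 4 3 9 4 1 8 3 0 9 → sum 41
Total = 60 + 41 = 101.
Check digit = (10 − (101 mod 10)) mod 10 = 9.

9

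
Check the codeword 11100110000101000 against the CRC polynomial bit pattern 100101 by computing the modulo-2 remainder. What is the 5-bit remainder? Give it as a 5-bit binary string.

00010

Modulo-2 division of 11100110000101000 by 100101:
  pos 0: 111001 XOR 100101 = 011100
  pos 1: 111001 XOR 100101 = 011100
  pos 2: 111000 XOR 100101 = 011101
  pos 3: 111010 XOR 100101 = 011111
  pos 4: 111110 XOR 100101 = 011011
  pos 5: 110110 XOR 100101 = 010011
  pos 6: 100111 XOR 100101 = 000010
  pos 10: 100100 XOR 100101 = 000001
Remainder = 00010 (nonzero — an error is detected).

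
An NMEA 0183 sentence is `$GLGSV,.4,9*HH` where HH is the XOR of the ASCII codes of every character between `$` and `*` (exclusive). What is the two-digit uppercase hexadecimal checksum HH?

6A

XOR the ASCII codes of the payload characters:
  'G' = 0x47 → acc = 0x47
  'L' = 0x4C → acc = 0x0B
  'G' = 0x47 → acc = 0x4C
  'S' = 0x53 → acc = 0x1F
  'V' = 0x56 → acc = 0x49
  ',' = 0x2C → acc = 0x65
  '.' = 0x2E → acc = 0x4B
  '4' = 0x34 → acc = 0x7F
  ',' = 0x2C → acc = 0x53
  '9' = 0x39 → acc = 0x6A
Checksum = 0x6A.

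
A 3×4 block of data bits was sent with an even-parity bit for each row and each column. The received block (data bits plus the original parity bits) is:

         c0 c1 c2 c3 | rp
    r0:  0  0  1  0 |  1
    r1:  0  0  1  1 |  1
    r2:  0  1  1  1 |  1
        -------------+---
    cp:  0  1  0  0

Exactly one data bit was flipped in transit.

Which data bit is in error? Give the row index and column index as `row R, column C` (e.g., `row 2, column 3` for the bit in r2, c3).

Recompute each row's even parity and compare to rp:
  r0: data parity 1, sent rp 1 → ok
  r1: data parity 0, sent rp 1 → mismatch
  r2: data parity 1, sent rp 1 → ok
Recompute each column's even parity and compare to cp:
  c0: data parity 0, sent cp 0 → ok
  c1: data parity 1, sent cp 1 → ok
  c2: data parity 1, sent cp 0 → mismatch
  c3: data parity 0, sent cp 0 → ok
Exactly one row (r1) and one column (c2) fail → the flipped bit is at their intersection.

row 1, column 2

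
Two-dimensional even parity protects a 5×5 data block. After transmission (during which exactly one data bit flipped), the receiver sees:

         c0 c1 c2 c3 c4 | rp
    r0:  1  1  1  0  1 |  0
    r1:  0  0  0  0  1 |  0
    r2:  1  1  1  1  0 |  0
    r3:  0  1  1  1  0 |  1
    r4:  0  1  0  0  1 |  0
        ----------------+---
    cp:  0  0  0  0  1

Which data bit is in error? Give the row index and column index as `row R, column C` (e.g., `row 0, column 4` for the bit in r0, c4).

Recompute each row's even parity and compare to rp:
  r0: data parity 0, sent rp 0 → ok
  r1: data parity 1, sent rp 0 → mismatch
  r2: data parity 0, sent rp 0 → ok
  r3: data parity 1, sent rp 1 → ok
  r4: data parity 0, sent rp 0 → ok
Recompute each column's even parity and compare to cp:
  c0: data parity 0, sent cp 0 → ok
  c1: data parity 0, sent cp 0 → ok
  c2: data parity 1, sent cp 0 → mismatch
  c3: data parity 0, sent cp 0 → ok
  c4: data parity 1, sent cp 1 → ok
Exactly one row (r1) and one column (c2) fail → the flipped bit is at their intersection.

row 1, column 2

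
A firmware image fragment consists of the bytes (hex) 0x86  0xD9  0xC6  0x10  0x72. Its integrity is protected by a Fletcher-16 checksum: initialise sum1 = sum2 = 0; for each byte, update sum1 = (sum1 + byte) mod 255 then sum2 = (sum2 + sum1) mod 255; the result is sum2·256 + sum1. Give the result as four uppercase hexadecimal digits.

Running sums (mod 255):
  after byte 0 (0x86): sum1=134, sum2=134
  after byte 1 (0xD9): sum1=96, sum2=230
  after byte 2 (0xC6): sum1=39, sum2=14
  after byte 3 (0x10): sum1=55, sum2=69
  after byte 4 (0x72): sum1=169, sum2=238
Checksum = sum2·256 + sum1 = 238·256 + 169 = 61097 = 0xEEA9.

EEA9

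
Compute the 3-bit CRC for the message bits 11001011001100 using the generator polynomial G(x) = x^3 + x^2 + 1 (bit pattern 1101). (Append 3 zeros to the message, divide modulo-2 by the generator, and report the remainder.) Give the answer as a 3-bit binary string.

001

Append 3 zeros: 11001011001100000. Divide by 1101 (XOR where the leading bit is 1):
  pos 0: 1100 XOR 1101 = 0001
  pos 3: 1101 XOR 1101 = 0000
  pos 7: 1001 XOR 1101 = 0100
  pos 8: 1001 XOR 1101 = 0100
  pos 9: 1000 XOR 1101 = 0101
  pos 10: 1010 XOR 1101 = 0111
  pos 11: 1110 XOR 1101 = 0011
  pos 13: 1100 XOR 1101 = 0001
Remainder (last 3 bits) = 001. This is the CRC / FCS.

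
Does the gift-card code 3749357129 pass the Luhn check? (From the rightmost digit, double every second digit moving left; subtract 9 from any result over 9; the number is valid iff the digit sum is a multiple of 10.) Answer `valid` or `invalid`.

valid

From the right, keep odd positions and double even positions (subtract 9 from any doubled value over 9):
  doubled (positions 2,4,...): 4 5 6 8 6 → sum 29
  kept (positions 1,3,...): 9 1 5 9 7 → sum 31
Total = 60.
60 mod 10 = 0, so the number is valid.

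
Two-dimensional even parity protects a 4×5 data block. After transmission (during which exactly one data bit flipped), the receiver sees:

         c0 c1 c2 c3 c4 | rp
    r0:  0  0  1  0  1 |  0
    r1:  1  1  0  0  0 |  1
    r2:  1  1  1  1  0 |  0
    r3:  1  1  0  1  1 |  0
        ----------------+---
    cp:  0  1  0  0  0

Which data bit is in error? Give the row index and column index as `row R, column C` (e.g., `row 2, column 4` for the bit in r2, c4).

Recompute each row's even parity and compare to rp:
  r0: data parity 0, sent rp 0 → ok
  r1: data parity 0, sent rp 1 → mismatch
  r2: data parity 0, sent rp 0 → ok
  r3: data parity 0, sent rp 0 → ok
Recompute each column's even parity and compare to cp:
  c0: data parity 1, sent cp 0 → mismatch
  c1: data parity 1, sent cp 1 → ok
  c2: data parity 0, sent cp 0 → ok
  c3: data parity 0, sent cp 0 → ok
  c4: data parity 0, sent cp 0 → ok
Exactly one row (r1) and one column (c0) fail → the flipped bit is at their intersection.

row 1, column 0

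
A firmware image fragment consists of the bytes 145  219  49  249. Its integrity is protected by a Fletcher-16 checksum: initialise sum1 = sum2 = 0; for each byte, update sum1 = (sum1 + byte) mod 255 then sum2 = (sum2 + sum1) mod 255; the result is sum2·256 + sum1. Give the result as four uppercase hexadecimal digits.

3698

Running sums (mod 255):
  after byte 0 (145): sum1=145, sum2=145
  after byte 1 (219): sum1=109, sum2=254
  after byte 2 (49): sum1=158, sum2=157
  after byte 3 (249): sum1=152, sum2=54
Checksum = sum2·256 + sum1 = 54·256 + 152 = 13976 = 0x3698.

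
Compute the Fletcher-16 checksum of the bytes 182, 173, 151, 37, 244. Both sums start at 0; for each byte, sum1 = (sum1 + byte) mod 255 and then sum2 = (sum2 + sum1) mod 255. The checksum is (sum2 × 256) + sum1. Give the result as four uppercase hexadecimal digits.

4E16

Running sums (mod 255):
  after byte 0 (182): sum1=182, sum2=182
  after byte 1 (173): sum1=100, sum2=27
  after byte 2 (151): sum1=251, sum2=23
  after byte 3 (37): sum1=33, sum2=56
  after byte 4 (244): sum1=22, sum2=78
Checksum = sum2·256 + sum1 = 78·256 + 22 = 19990 = 0x4E16.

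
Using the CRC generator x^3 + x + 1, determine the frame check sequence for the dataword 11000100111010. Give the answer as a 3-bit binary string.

Append 3 zeros: 11000100111010000. Divide by 1011 (XOR where the leading bit is 1):
  pos 0: 1100 XOR 1011 = 0111
  pos 1: 1110 XOR 1011 = 0101
  pos 2: 1011 XOR 1011 = 0000
  pos 8: 1110 XOR 1011 = 0101
  pos 9: 1011 XOR 1011 = 0000
Remainder (last 3 bits) = 000. This is the CRC / FCS.

000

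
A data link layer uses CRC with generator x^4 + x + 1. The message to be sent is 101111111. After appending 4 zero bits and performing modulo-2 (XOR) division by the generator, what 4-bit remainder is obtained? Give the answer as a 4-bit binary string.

0101

Append 4 zeros: 1011111110000. Divide by 10011 (XOR where the leading bit is 1):
  pos 0: 10111 XOR 10011 = 00100
  pos 2: 10011 XOR 10011 = 00000
  pos 7: 11000 XOR 10011 = 01011
  pos 8: 10110 XOR 10011 = 00101
Remainder (last 4 bits) = 0101. This is the CRC / FCS.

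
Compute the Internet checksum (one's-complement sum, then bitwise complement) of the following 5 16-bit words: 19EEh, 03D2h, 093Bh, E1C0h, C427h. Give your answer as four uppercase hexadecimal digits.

One's-complement addition (fold any carry out of bit 15 back into bit 0):
  0x19EE + 0x03D2 = 0x01DC0
  0x1DC0 + 0x093B = 0x026FB
  0x26FB + 0xE1C0 = 0x108BB → wrap carry → 0x08BC
  0x08BC + 0xC427 = 0x0CCE3
One's-complement sum = 0xCCE3.
Checksum = ~0xCCE3 & 0xFFFF = 0x331C.

331C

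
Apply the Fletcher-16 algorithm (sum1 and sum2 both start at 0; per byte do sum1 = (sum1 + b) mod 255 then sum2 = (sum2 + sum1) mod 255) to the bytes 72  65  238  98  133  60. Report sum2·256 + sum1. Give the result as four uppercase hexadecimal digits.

Running sums (mod 255):
  after byte 0 (72): sum1=72, sum2=72
  after byte 1 (65): sum1=137, sum2=209
  after byte 2 (238): sum1=120, sum2=74
  after byte 3 (98): sum1=218, sum2=37
  after byte 4 (133): sum1=96, sum2=133
  after byte 5 (60): sum1=156, sum2=34
Checksum = sum2·256 + sum1 = 34·256 + 156 = 8860 = 0x229C.

229C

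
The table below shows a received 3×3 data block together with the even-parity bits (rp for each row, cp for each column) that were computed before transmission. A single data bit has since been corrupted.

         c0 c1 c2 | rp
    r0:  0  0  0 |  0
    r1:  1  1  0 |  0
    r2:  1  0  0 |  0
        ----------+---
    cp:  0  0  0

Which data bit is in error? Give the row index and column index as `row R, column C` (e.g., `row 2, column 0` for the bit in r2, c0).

Recompute each row's even parity and compare to rp:
  r0: data parity 0, sent rp 0 → ok
  r1: data parity 0, sent rp 0 → ok
  r2: data parity 1, sent rp 0 → mismatch
Recompute each column's even parity and compare to cp:
  c0: data parity 0, sent cp 0 → ok
  c1: data parity 1, sent cp 0 → mismatch
  c2: data parity 0, sent cp 0 → ok
Exactly one row (r2) and one column (c1) fail → the flipped bit is at their intersection.

row 2, column 1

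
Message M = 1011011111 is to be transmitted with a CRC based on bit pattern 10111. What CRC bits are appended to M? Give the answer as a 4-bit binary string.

Append 4 zeros: 10110111110000. Divide by 10111 (XOR where the leading bit is 1):
  pos 0: 10110 XOR 10111 = 00001
  pos 4: 11111 XOR 10111 = 01000
  pos 5: 10001 XOR 10111 = 00110
  pos 7: 11000 XOR 10111 = 01111
  pos 8: 11110 XOR 10111 = 01001
  pos 9: 10010 XOR 10111 = 00101
Remainder (last 4 bits) = 0101. This is the CRC / FCS.

0101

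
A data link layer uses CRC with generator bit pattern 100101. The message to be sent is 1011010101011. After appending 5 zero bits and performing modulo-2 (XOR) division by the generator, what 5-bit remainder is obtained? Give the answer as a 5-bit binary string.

01100

Append 5 zeros: 101101010101100000. Divide by 100101 (XOR where the leading bit is 1):
  pos 0: 101101 XOR 100101 = 001000
  pos 2: 100001 XOR 100101 = 000100
  pos 5: 100010 XOR 100101 = 000111
  pos 8: 111110 XOR 100101 = 011011
  pos 9: 110110 XOR 100101 = 010011
  pos 10: 100110 XOR 100101 = 000011
Remainder (last 5 bits) = 01100. This is the CRC / FCS.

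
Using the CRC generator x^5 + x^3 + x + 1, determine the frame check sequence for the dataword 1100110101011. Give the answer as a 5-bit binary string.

00011

Append 5 zeros: 110011010101100000. Divide by 101011 (XOR where the leading bit is 1):
  pos 0: 110011 XOR 101011 = 011000
  pos 1: 110000 XOR 101011 = 011011
  pos 2: 110111 XOR 101011 = 011100
  pos 3: 111000 XOR 101011 = 010011
  pos 4: 100111 XOR 101011 = 001100
  pos 6: 110001 XOR 101011 = 011010
  pos 7: 110101 XOR 101011 = 011110
  pos 8: 111100 XOR 101011 = 010111
  pos 9: 101110 XOR 101011 = 000101
  pos 12: 101000 XOR 101011 = 000011
Remainder (last 5 bits) = 00011. This is the CRC / FCS.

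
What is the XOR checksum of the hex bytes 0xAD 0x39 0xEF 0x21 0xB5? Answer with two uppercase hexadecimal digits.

EF

XOR the bytes together:
  start with 0xAD
  0xAD ⊕ 0x39 = 0x94
  0x94 ⊕ 0xEF = 0x7B
  0x7B ⊕ 0x21 = 0x5A
  0x5A ⊕ 0xB5 = 0xEF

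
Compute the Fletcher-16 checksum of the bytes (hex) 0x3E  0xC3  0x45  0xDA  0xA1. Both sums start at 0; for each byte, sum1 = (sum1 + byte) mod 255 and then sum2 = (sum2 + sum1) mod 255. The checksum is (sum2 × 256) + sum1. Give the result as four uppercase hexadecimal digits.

6DC3

Running sums (mod 255):
  after byte 0 (0x3E): sum1=62, sum2=62
  after byte 1 (0xC3): sum1=2, sum2=64
  after byte 2 (0x45): sum1=71, sum2=135
  after byte 3 (0xDA): sum1=34, sum2=169
  after byte 4 (0xA1): sum1=195, sum2=109
Checksum = sum2·256 + sum1 = 109·256 + 195 = 28099 = 0x6DC3.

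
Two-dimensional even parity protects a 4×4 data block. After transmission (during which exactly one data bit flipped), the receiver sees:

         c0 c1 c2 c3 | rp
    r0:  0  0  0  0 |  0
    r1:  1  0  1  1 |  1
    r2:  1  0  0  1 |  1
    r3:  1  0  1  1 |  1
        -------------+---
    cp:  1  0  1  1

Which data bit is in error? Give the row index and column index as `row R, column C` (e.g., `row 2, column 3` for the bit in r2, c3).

Recompute each row's even parity and compare to rp:
  r0: data parity 0, sent rp 0 → ok
  r1: data parity 1, sent rp 1 → ok
  r2: data parity 0, sent rp 1 → mismatch
  r3: data parity 1, sent rp 1 → ok
Recompute each column's even parity and compare to cp:
  c0: data parity 1, sent cp 1 → ok
  c1: data parity 0, sent cp 0 → ok
  c2: data parity 0, sent cp 1 → mismatch
  c3: data parity 1, sent cp 1 → ok
Exactly one row (r2) and one column (c2) fail → the flipped bit is at their intersection.

row 2, column 2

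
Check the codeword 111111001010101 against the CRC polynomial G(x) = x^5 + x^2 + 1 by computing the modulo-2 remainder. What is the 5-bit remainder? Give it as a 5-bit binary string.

Modulo-2 division of 111111001010101 by 100101:
  pos 0: 111111 XOR 100101 = 011010
  pos 1: 110100 XOR 100101 = 010001
  pos 2: 100010 XOR 100101 = 000111
  pos 5: 111101 XOR 100101 = 011000
  pos 6: 110000 XOR 100101 = 010101
  pos 7: 101011 XOR 100101 = 001110
  pos 9: 111001 XOR 100101 = 011100
Remainder = 11100 (nonzero — an error is detected).

11100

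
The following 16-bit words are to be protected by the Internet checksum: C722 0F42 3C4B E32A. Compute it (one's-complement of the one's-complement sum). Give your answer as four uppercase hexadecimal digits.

One's-complement addition (fold any carry out of bit 15 back into bit 0):
  0xC722 + 0x0F42 = 0x0D664
  0xD664 + 0x3C4B = 0x112AF → wrap carry → 0x12B0
  0x12B0 + 0xE32A = 0x0F5DA
One's-complement sum = 0xF5DA.
Checksum = ~0xF5DA & 0xFFFF = 0x0A25.

0A25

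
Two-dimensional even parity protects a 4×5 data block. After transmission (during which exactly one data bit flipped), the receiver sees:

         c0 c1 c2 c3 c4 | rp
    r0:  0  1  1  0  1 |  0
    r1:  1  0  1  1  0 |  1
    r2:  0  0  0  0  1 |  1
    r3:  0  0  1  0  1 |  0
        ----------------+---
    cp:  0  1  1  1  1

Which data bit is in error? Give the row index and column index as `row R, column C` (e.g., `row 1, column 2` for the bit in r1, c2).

Recompute each row's even parity and compare to rp:
  r0: data parity 1, sent rp 0 → mismatch
  r1: data parity 1, sent rp 1 → ok
  r2: data parity 1, sent rp 1 → ok
  r3: data parity 0, sent rp 0 → ok
Recompute each column's even parity and compare to cp:
  c0: data parity 1, sent cp 0 → mismatch
  c1: data parity 1, sent cp 1 → ok
  c2: data parity 1, sent cp 1 → ok
  c3: data parity 1, sent cp 1 → ok
  c4: data parity 1, sent cp 1 → ok
Exactly one row (r0) and one column (c0) fail → the flipped bit is at their intersection.

row 0, column 0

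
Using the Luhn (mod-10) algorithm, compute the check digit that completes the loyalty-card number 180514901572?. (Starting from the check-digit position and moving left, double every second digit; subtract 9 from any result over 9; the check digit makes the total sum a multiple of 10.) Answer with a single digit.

Partial digits right→left: 2 7 5 1 0 9 4 1 5 0 8 1
Double every second digit counting from the check-digit position (so the 1st, 3rd, 5th, ... of the partial from the right).
  doubled (with −9 where >9): 4 1 0 8 1 7 → sum 21
  kept as-is: 7 1 9 1 0 1 → sum 19
Total = 21 + 19 = 40.
Check digit = (10 − (40 mod 10)) mod 10 = 0.

0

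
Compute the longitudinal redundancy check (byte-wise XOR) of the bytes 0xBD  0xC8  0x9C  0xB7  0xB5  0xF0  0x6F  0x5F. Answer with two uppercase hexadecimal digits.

XOR the bytes together:
  start with 0xBD
  0xBD ⊕ 0xC8 = 0x75
  0x75 ⊕ 0x9C = 0xE9
  0xE9 ⊕ 0xB7 = 0x5E
  0x5E ⊕ 0xB5 = 0xEB
  0xEB ⊕ 0xF0 = 0x1B
  0x1B ⊕ 0x6F = 0x74
  0x74 ⊕ 0x5F = 0x2B

2B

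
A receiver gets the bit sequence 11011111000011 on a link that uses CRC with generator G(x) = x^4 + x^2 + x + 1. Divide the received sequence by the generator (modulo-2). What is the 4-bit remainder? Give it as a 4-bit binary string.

0010

Modulo-2 division of 11011111000011 by 10111:
  pos 0: 11011 XOR 10111 = 01100
  pos 1: 11001 XOR 10111 = 01110
  pos 2: 11101 XOR 10111 = 01010
  pos 3: 10101 XOR 10111 = 00010
  pos 6: 10000 XOR 10111 = 00111
  pos 8: 11101 XOR 10111 = 01010
  pos 9: 10101 XOR 10111 = 00010
Remainder = 0010 (nonzero — an error is detected).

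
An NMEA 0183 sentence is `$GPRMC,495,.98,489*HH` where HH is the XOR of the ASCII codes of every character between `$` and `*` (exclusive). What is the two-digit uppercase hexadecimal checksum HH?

45

XOR the ASCII codes of the payload characters:
  'G' = 0x47 → acc = 0x47
  'P' = 0x50 → acc = 0x17
  'R' = 0x52 → acc = 0x45
  'M' = 0x4D → acc = 0x08
  'C' = 0x43 → acc = 0x4B
  ',' = 0x2C → acc = 0x67
  '4' = 0x34 → acc = 0x53
  '9' = 0x39 → acc = 0x6A
  '5' = 0x35 → acc = 0x5F
  ',' = 0x2C → acc = 0x73
  '.' = 0x2E → acc = 0x5D
  '9' = 0x39 → acc = 0x64
  '8' = 0x38 → acc = 0x5C
  ',' = 0x2C → acc = 0x70
  '4' = 0x34 → acc = 0x44
  '8' = 0x38 → acc = 0x7C
  '9' = 0x39 → acc = 0x45
Checksum = 0x45.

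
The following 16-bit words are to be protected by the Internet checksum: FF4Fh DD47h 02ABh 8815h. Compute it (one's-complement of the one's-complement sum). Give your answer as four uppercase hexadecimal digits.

98A7

One's-complement addition (fold any carry out of bit 15 back into bit 0):
  0xFF4F + 0xDD47 = 0x1DC96 → wrap carry → 0xDC97
  0xDC97 + 0x02AB = 0x0DF42
  0xDF42 + 0x8815 = 0x16757 → wrap carry → 0x6758
One's-complement sum = 0x6758.
Checksum = ~0x6758 & 0xFFFF = 0x98A7.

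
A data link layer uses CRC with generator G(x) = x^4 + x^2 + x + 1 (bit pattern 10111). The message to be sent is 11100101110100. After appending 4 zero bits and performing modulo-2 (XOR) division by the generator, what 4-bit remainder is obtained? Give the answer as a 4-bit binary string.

Append 4 zeros: 111001011101000000. Divide by 10111 (XOR where the leading bit is 1):
  pos 0: 11100 XOR 10111 = 01011
  pos 1: 10111 XOR 10111 = 00000
  pos 7: 11101 XOR 10111 = 01010
  pos 8: 10100 XOR 10111 = 00011
  pos 11: 11000 XOR 10111 = 01111
  pos 12: 11110 XOR 10111 = 01001
  pos 13: 10010 XOR 10111 = 00101
Remainder (last 4 bits) = 0101. This is the CRC / FCS.

0101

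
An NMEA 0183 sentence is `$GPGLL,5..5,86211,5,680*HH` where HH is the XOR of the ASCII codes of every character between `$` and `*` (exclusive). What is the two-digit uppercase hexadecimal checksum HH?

67

XOR the ASCII codes of the payload characters:
  'G' = 0x47 → acc = 0x47
  'P' = 0x50 → acc = 0x17
  'G' = 0x47 → acc = 0x50
  'L' = 0x4C → acc = 0x1C
  'L' = 0x4C → acc = 0x50
  ',' = 0x2C → acc = 0x7C
  '5' = 0x35 → acc = 0x49
  '.' = 0x2E → acc = 0x67
  '.' = 0x2E → acc = 0x49
  '5' = 0x35 → acc = 0x7C
  ',' = 0x2C → acc = 0x50
  '8' = 0x38 → acc = 0x68
  '6' = 0x36 → acc = 0x5E
  '2' = 0x32 → acc = 0x6C
  '1' = 0x31 → acc = 0x5D
  '1' = 0x31 → acc = 0x6C
  ',' = 0x2C → acc = 0x40
  '5' = 0x35 → acc = 0x75
  ',' = 0x2C → acc = 0x59
  '6' = 0x36 → acc = 0x6F
  '8' = 0x38 → acc = 0x57
  '0' = 0x30 → acc = 0x67
Checksum = 0x67.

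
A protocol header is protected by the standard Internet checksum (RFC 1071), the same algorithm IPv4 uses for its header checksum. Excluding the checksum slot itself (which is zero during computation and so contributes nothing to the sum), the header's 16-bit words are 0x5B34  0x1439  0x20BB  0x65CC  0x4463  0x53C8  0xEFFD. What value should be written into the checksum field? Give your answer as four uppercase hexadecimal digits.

One's-complement addition (fold any carry out of bit 15 back into bit 0):
  0x5B34 + 0x1439 = 0x06F6D
  0x6F6D + 0x20BB = 0x09028
  0x9028 + 0x65CC = 0x0F5F4
  0xF5F4 + 0x4463 = 0x13A57 → wrap carry → 0x3A58
  0x3A58 + 0x53C8 = 0x08E20
  0x8E20 + 0xEFFD = 0x17E1D → wrap carry → 0x7E1E
One's-complement sum = 0x7E1E.
Checksum = ~0x7E1E & 0xFFFF = 0x81E1.

81E1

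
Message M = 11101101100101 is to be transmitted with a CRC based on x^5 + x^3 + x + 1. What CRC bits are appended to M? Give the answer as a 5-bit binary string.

10110

Append 5 zeros: 1110110110010100000. Divide by 101011 (XOR where the leading bit is 1):
  pos 0: 111011 XOR 101011 = 010000
  pos 1: 100000 XOR 101011 = 001011
  pos 3: 101111 XOR 101011 = 000100
  pos 6: 100001 XOR 101011 = 001010
  pos 8: 101001 XOR 101011 = 000010
  pos 12: 100000 XOR 101011 = 001011
Remainder (last 5 bits) = 10110. This is the CRC / FCS.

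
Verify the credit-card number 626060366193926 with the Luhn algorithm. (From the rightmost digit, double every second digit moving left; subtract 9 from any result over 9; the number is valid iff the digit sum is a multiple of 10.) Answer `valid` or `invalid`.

valid

From the right, keep odd positions and double even positions (subtract 9 from any doubled value over 9):
  doubled (positions 2,4,...): 4 6 2 3 0 0 4 → sum 19
  kept (positions 1,3,...): 6 9 9 6 3 6 6 6 → sum 51
Total = 70.
70 mod 10 = 0, so the number is valid.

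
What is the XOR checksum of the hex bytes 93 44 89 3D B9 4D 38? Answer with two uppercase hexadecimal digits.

XOR the bytes together:
  start with 0x93
  0x93 ⊕ 0x44 = 0xD7
  0xD7 ⊕ 0x89 = 0x5E
  0x5E ⊕ 0x3D = 0x63
  0x63 ⊕ 0xB9 = 0xDA
  0xDA ⊕ 0x4D = 0x97
  0x97 ⊕ 0x38 = 0xAF

AF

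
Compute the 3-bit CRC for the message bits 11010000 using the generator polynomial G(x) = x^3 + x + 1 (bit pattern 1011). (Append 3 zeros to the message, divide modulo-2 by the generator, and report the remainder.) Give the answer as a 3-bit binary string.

110

Append 3 zeros: 11010000000. Divide by 1011 (XOR where the leading bit is 1):
  pos 0: 1101 XOR 1011 = 0110
  pos 1: 1100 XOR 1011 = 0111
  pos 2: 1110 XOR 1011 = 0101
  pos 3: 1010 XOR 1011 = 0001
  pos 6: 1000 XOR 1011 = 0011
Remainder (last 3 bits) = 110. This is the CRC / FCS.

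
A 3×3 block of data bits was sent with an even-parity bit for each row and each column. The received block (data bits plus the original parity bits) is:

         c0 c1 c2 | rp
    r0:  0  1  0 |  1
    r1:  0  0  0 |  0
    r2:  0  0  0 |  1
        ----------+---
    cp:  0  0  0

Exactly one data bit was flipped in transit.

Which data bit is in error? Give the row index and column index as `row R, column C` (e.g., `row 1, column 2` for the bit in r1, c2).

Recompute each row's even parity and compare to rp:
  r0: data parity 1, sent rp 1 → ok
  r1: data parity 0, sent rp 0 → ok
  r2: data parity 0, sent rp 1 → mismatch
Recompute each column's even parity and compare to cp:
  c0: data parity 0, sent cp 0 → ok
  c1: data parity 1, sent cp 0 → mismatch
  c2: data parity 0, sent cp 0 → ok
Exactly one row (r2) and one column (c1) fail → the flipped bit is at their intersection.

row 2, column 1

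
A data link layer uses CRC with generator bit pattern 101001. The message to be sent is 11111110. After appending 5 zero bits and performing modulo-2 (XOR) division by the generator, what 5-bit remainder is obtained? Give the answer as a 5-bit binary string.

Append 5 zeros: 1111111000000. Divide by 101001 (XOR where the leading bit is 1):
  pos 0: 111111 XOR 101001 = 010110
  pos 1: 101101 XOR 101001 = 000100
  pos 4: 100000 XOR 101001 = 001001
  pos 6: 100100 XOR 101001 = 001101
Remainder (last 5 bits) = 11010. This is the CRC / FCS.

11010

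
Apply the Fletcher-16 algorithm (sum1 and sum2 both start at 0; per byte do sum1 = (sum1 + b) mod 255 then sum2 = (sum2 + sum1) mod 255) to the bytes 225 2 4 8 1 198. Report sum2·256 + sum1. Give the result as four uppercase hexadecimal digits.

46B7

Running sums (mod 255):
  after byte 0 (225): sum1=225, sum2=225
  after byte 1 (2): sum1=227, sum2=197
  after byte 2 (4): sum1=231, sum2=173
  after byte 3 (8): sum1=239, sum2=157
  after byte 4 (1): sum1=240, sum2=142
  after byte 5 (198): sum1=183, sum2=70
Checksum = sum2·256 + sum1 = 70·256 + 183 = 18103 = 0x46B7.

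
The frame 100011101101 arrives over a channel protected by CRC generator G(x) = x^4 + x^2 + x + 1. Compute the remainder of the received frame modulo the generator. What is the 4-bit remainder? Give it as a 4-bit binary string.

1110

Modulo-2 division of 100011101101 by 10111:
  pos 0: 10001 XOR 10111 = 00110
  pos 2: 11011 XOR 10111 = 01100
  pos 3: 11000 XOR 10111 = 01111
  pos 4: 11111 XOR 10111 = 01000
  pos 5: 10001 XOR 10111 = 00110
  pos 7: 11001 XOR 10111 = 01110
Remainder = 1110 (nonzero — an error is detected).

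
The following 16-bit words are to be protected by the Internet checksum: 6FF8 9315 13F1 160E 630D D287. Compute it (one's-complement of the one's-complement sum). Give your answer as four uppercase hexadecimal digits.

9D5D

One's-complement addition (fold any carry out of bit 15 back into bit 0):
  0x6FF8 + 0x9315 = 0x1030D → wrap carry → 0x030E
  0x030E + 0x13F1 = 0x016FF
  0x16FF + 0x160E = 0x02D0D
  0x2D0D + 0x630D = 0x0901A
  0x901A + 0xD287 = 0x162A1 → wrap carry → 0x62A2
One's-complement sum = 0x62A2.
Checksum = ~0x62A2 & 0xFFFF = 0x9D5D.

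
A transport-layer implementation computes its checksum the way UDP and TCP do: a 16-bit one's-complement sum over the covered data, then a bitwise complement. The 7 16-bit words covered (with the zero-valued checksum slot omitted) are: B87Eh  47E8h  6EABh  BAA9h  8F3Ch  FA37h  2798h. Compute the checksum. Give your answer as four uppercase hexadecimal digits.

2537

One's-complement addition (fold any carry out of bit 15 back into bit 0):
  0xB87E + 0x47E8 = 0x10066 → wrap carry → 0x0067
  0x0067 + 0x6EAB = 0x06F12
  0x6F12 + 0xBAA9 = 0x129BB → wrap carry → 0x29BC
  0x29BC + 0x8F3C = 0x0B8F8
  0xB8F8 + 0xFA37 = 0x1B32F → wrap carry → 0xB330
  0xB330 + 0x2798 = 0x0DAC8
One's-complement sum = 0xDAC8.
Checksum = ~0xDAC8 & 0xFFFF = 0x2537.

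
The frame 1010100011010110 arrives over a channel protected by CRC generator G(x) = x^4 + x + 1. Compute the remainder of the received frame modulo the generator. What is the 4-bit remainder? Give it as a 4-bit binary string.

Modulo-2 division of 1010100011010110 by 10011:
  pos 0: 10101 XOR 10011 = 00110
  pos 2: 11000 XOR 10011 = 01011
  pos 3: 10110 XOR 10011 = 00101
  pos 5: 10111 XOR 10011 = 00100
  pos 7: 10001 XOR 10011 = 00010
  pos 10: 10011 XOR 10011 = 00000
Remainder = 0000 (zero — the frame passes the CRC check).

0000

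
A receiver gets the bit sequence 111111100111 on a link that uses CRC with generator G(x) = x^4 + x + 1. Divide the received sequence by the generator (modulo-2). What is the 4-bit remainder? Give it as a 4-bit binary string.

0000

Modulo-2 division of 111111100111 by 10011:
  pos 0: 11111 XOR 10011 = 01100
  pos 1: 11001 XOR 10011 = 01010
  pos 2: 10101 XOR 10011 = 00110
  pos 4: 11000 XOR 10011 = 01011
  pos 5: 10111 XOR 10011 = 00100
  pos 7: 10011 XOR 10011 = 00000
Remainder = 0000 (zero — the frame passes the CRC check).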